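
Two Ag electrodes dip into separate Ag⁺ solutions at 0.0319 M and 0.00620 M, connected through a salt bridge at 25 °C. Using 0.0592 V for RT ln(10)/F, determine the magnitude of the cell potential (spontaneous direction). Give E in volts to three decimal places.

+0.042 V

For a concentration cell E°cell = 0. The 0.0319 M side is the cathode (reduction is favoured where [Ag⁺] is higher).
With n = 1, E = −(0.0592/1) log([Ag⁺]ₐₙ/[Ag⁺]꜀ₐₜ) = −(0.0592/1) log(0.0062/0.0319) = −(0.0592/1)(-0.711) = +0.042 V.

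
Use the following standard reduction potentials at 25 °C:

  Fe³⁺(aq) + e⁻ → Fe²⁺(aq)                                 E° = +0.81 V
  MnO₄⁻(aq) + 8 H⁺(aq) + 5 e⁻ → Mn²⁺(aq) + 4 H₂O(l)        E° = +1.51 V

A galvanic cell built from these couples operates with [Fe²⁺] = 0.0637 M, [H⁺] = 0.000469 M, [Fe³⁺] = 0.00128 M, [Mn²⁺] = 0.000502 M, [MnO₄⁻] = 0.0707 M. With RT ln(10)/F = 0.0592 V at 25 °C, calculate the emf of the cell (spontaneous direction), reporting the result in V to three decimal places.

+0.511 V

MnO₄⁻/Mn²⁺ is the cathode (higher E°), Fe³⁺/Fe²⁺ the anode: E°cell = +1.51 − (+0.81) = +0.70 V, n = 5.
Overall: MnO₄⁻(aq) + 8 H⁺(aq) + 5 Fe²⁺(aq) → Mn²⁺(aq) + 4 H₂O(l) + 5 Fe³⁺(aq)
Q = [Mn²⁺]·[Fe³⁺]^5 / ([MnO₄⁻]·[H⁺]^8·[Fe²⁺]^5); log Q = 15.997.
E = E° − (0.0592/n) log Q = +0.70 − (0.0592/5)(15.997) = +0.511 V.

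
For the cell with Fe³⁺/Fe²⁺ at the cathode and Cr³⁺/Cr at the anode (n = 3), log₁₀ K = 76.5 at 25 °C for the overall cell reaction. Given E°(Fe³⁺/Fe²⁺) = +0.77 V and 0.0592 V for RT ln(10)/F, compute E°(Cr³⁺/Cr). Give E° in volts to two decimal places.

E°cell = (0.0592/n)·log K = (0.0592/3)(76.5) = +1.510 V.
Since Fe³⁺/Fe²⁺ is the cathode and Cr³⁺/Cr the anode, E°cell = E°(Fe³⁺/Fe²⁺) − E°(Cr³⁺/Cr).
So E°(Cr³⁺/Cr) = E°(Fe³⁺/Fe²⁺) − E°cell = (+0.77) − (+1.510) = -0.74 V.

-0.74 V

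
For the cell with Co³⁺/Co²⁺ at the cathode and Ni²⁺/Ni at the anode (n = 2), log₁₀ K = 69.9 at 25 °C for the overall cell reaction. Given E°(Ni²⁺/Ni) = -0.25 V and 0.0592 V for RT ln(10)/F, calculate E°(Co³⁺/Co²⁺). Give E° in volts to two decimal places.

E°cell = (0.0592/n)·log K = (0.0592/2)(69.9) = +2.069 V.
Since Co³⁺/Co²⁺ is the cathode and Ni²⁺/Ni the anode, E°cell = E°(Co³⁺/Co²⁺) − E°(Ni²⁺/Ni).
So E°(Co³⁺/Co²⁺) = E°cell + E°(Ni²⁺/Ni) = +2.069 + (-0.25) = +1.82 V.

+1.82 V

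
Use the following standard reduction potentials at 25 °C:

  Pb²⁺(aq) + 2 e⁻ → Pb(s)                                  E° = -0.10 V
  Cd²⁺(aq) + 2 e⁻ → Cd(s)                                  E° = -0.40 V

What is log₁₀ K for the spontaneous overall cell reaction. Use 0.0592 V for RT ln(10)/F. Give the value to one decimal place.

Cathode: Pb²⁺/Pb; anode: Cd²⁺/Cd. E°cell = +0.30 V, n = 2.
log K = nE°cell / 0.0592 = (2)(+0.30) / 0.0592 = 10.1.

10.1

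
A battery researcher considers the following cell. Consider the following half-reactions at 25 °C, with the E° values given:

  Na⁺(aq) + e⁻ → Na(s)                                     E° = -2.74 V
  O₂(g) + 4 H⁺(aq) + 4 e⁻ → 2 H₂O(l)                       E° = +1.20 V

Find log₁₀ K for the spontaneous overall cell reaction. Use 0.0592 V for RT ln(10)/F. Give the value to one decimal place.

266.2

Cathode: O₂/H₂O; anode: Na⁺/Na. E°cell = +3.94 V, n = 4.
log K = nE°cell / 0.0592 = (4)(+3.94) / 0.0592 = 266.2.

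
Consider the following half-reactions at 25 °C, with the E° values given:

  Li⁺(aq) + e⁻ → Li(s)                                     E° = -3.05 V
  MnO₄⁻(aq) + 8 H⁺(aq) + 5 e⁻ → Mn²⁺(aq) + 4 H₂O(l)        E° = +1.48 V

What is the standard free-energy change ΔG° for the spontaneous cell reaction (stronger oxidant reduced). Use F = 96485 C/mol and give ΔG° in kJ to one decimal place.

-2185.4 kJ

MnO₄⁻/Mn²⁺ (E° = +1.48 V) is the cathode; Li⁺/Li (E° = -3.05 V) is the anode, so E°cell = +4.53 V.
Balancing electrons gives n = 5 (lcm of 5 and 1).
ΔG° = −nFE° = −(5)(96485)(+4.53) = -2,185,385 J = -2185.4 kJ.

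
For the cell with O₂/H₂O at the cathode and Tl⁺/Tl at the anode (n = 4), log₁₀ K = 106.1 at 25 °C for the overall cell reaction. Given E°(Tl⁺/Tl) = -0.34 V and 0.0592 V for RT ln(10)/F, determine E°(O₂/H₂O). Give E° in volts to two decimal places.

+1.23 V

E°cell = (0.0592/n)·log K = (0.0592/4)(106.1) = +1.570 V.
Since O₂/H₂O is the cathode and Tl⁺/Tl the anode, E°cell = E°(O₂/H₂O) − E°(Tl⁺/Tl).
So E°(O₂/H₂O) = E°cell + E°(Tl⁺/Tl) = +1.570 + (-0.34) = +1.23 V.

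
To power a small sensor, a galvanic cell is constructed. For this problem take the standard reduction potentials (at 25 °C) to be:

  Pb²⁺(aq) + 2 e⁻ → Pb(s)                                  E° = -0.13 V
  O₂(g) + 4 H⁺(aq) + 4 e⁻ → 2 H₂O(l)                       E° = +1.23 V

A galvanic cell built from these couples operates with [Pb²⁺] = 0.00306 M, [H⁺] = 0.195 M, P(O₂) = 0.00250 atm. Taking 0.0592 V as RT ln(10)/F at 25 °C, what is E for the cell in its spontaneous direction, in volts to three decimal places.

O₂/H₂O is the cathode (higher E°), Pb²⁺/Pb the anode: E°cell = +1.23 − (-0.13) = +1.36 V, n = 4.
Overall: O₂(g) + 4 H⁺(aq) + 2 Pb(s) → 2 H₂O(l) + 2 Pb²⁺(aq)
Q = [Pb²⁺]^2 / (P(O₂)·[H⁺]^4); log Q = 0.413.
E = E° − (0.0592/n) log Q = +1.36 − (0.0592/4)(0.413) = +1.354 V.

+1.354 V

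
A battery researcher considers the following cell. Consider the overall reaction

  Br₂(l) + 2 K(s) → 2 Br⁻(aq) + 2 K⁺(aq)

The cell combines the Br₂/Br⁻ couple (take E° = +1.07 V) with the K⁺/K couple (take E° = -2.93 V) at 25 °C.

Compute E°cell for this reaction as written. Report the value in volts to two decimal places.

+4.00 V

The Br₂/Br⁻ couple has the higher reduction potential, so it is the cathode; K⁺/K is oxidised at the anode.
E°cell = E°(cathode) − E°(anode) = (+1.07) − (-2.93) = +4.00 V.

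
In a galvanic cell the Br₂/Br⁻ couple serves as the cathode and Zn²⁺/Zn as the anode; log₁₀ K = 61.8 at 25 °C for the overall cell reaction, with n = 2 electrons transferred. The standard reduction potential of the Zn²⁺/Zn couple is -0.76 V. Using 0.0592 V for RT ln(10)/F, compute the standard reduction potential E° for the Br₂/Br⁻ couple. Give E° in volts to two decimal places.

+1.07 V

E°cell = (0.0592/n)·log K = (0.0592/2)(61.8) = +1.829 V.
Since Br₂/Br⁻ is the cathode and Zn²⁺/Zn the anode, E°cell = E°(Br₂/Br⁻) − E°(Zn²⁺/Zn).
So E°(Br₂/Br⁻) = E°cell + E°(Zn²⁺/Zn) = +1.829 + (-0.76) = +1.07 V.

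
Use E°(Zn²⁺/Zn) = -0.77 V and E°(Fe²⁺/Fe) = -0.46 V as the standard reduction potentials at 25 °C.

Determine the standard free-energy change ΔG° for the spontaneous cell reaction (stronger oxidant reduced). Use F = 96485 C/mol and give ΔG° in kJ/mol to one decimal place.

-59.8 kJ/mol

Fe²⁺/Fe (E° = -0.46 V) is the cathode; Zn²⁺/Zn (E° = -0.77 V) is the anode, so E°cell = +0.31 V.
Balancing electrons gives n = 2 (lcm of 2 and 2).
ΔG° = −nFE° = −(2)(96485)(+0.31) = -59,821 J = -59.8 kJ/mol.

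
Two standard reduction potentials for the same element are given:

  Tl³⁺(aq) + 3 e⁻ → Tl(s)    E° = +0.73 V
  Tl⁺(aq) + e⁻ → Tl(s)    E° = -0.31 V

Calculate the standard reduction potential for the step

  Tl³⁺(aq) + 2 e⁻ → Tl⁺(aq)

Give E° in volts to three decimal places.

+1.250 V

Sequential free energies add, so n₃E°₃ = n₁E°₁ + n₂E°₂.
With n₃ = 3, and the known step contributing 1×(-0.31) V, the unknown satisfies 2·E° = 3×(+0.73) − 1×(-0.31) = +2.500.
E° = +2.500 / 2 = +1.250 V.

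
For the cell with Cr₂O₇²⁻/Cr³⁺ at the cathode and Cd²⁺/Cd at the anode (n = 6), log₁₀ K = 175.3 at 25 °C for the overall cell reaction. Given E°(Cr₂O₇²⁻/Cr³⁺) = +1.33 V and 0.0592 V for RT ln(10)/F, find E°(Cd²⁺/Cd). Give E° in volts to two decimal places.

-0.40 V

E°cell = (0.0592/n)·log K = (0.0592/6)(175.3) = +1.730 V.
Since Cr₂O₇²⁻/Cr³⁺ is the cathode and Cd²⁺/Cd the anode, E°cell = E°(Cr₂O₇²⁻/Cr³⁺) − E°(Cd²⁺/Cd).
So E°(Cd²⁺/Cd) = E°(Cr₂O₇²⁻/Cr³⁺) − E°cell = (+1.33) − (+1.730) = -0.40 V.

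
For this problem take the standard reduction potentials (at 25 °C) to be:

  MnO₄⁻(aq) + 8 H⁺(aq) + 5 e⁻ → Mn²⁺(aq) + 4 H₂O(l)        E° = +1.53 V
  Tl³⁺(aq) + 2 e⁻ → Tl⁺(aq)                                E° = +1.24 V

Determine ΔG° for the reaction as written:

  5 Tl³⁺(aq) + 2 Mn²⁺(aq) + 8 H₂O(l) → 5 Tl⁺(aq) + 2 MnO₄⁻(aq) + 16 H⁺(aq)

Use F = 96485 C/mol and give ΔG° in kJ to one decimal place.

As written, Tl³⁺/Tl⁺ is reduced (cathode) and MnO₄⁻/Mn²⁺ is oxidised (anode), so E°cell = (+1.24) − (+1.53) = -0.29 V.
Balancing electrons gives n = 10.
ΔG° = −nFE° = −(10)(96485)(-0.29) = 279,806 J = +279.8 kJ.

+279.8 kJ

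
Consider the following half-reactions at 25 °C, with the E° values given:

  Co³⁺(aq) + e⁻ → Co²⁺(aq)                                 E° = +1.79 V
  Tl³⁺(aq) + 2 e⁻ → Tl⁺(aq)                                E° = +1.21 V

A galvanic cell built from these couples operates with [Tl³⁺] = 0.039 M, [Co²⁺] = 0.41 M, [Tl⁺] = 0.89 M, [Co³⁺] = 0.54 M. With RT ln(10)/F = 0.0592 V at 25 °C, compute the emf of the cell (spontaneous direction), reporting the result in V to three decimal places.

+0.627 V

Co³⁺/Co²⁺ is the cathode (higher E°), Tl³⁺/Tl⁺ the anode: E°cell = +1.79 − (+1.21) = +0.58 V, n = 2.
Overall: 2 Co³⁺(aq) + Tl⁺(aq) → 2 Co²⁺(aq) + Tl³⁺(aq)
Q = [Co²⁺]^2·[Tl³⁺] / ([Co³⁺]^2·[Tl⁺]); log Q = -1.598.
E = E° − (0.0592/n) log Q = +0.58 − (0.0592/2)(-1.598) = +0.627 V.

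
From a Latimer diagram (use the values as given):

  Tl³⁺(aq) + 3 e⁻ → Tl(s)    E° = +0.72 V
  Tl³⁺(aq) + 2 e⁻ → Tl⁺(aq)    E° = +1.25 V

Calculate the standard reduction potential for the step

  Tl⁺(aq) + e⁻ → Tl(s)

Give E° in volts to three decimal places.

Sequential free energies add, so n₃E°₃ = n₁E°₁ + n₂E°₂.
With n₃ = 3, and the known step contributing 2×(+1.25) V, the unknown satisfies 1·E° = 3×(+0.72) − 2×(+1.25) = -0.340.
E° = -0.340 / 1 = -0.340 V.

-0.340 V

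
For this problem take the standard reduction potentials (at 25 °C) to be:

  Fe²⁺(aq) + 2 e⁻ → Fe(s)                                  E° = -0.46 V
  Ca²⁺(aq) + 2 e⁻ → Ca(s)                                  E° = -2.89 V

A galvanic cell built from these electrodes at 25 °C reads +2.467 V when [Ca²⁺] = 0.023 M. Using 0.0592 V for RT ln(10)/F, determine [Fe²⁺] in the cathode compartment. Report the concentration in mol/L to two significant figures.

0.41 M

Fe²⁺/Fe is the cathode, Ca²⁺/Ca the anode: E°cell = +2.43 V, n = 2.
Overall reaction: Fe²⁺(aq) + Ca(s) → Fe(s) + Ca²⁺(aq); Q = [Ca²⁺]^1/[Fe²⁺]^1.
From E = E° − (0.0592/n) log Q: log Q = (E° − E)·n/0.0592 = (+2.43 − (+2.467))·2/0.0592 = -1.2500.
So 1·log[Fe²⁺] = 1·log(0.023) − log Q = -1.6383 − (-1.2500) = -0.3883; [Fe²⁺] = 10^(-0.3883) ≈ 0.41 M.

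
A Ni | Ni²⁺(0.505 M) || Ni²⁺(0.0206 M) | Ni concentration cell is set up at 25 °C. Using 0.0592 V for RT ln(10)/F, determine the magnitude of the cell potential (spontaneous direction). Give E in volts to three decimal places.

+0.041 V

For a concentration cell E°cell = 0. The 0.505 M side is the cathode (reduction is favoured where [Ni²⁺] is higher).
With n = 2, E = −(0.0592/2) log([Ni²⁺]ₐₙ/[Ni²⁺]꜀ₐₜ) = −(0.0592/2) log(0.0206/0.505) = −(0.0592/2)(-1.389) = +0.041 V.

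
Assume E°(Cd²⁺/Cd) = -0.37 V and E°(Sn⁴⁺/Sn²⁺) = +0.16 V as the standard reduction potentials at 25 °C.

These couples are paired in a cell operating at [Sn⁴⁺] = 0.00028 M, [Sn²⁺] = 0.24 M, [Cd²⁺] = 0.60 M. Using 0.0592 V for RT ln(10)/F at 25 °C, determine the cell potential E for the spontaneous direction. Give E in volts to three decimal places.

+0.450 V

Sn⁴⁺/Sn²⁺ is the cathode (higher E°), Cd²⁺/Cd the anode: E°cell = +0.16 − (-0.37) = +0.53 V, n = 2.
Overall: Sn⁴⁺(aq) + Cd(s) → Sn²⁺(aq) + Cd²⁺(aq)
Q = [Sn²⁺]·[Cd²⁺] / ([Sn⁴⁺]); log Q = 2.711.
E = E° − (0.0592/n) log Q = +0.53 − (0.0592/2)(2.711) = +0.450 V.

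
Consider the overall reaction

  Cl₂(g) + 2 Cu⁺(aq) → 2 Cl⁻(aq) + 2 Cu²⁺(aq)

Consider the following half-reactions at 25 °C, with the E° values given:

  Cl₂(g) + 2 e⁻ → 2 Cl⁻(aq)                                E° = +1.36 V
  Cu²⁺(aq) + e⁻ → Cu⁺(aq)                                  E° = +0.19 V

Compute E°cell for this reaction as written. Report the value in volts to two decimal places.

+1.17 V

The Cl₂/Cl⁻ couple has the higher reduction potential, so it is the cathode; Cu²⁺/Cu⁺ is oxidised at the anode.
E°cell = E°(cathode) − E°(anode) = (+1.36) − (+0.19) = +1.17 V.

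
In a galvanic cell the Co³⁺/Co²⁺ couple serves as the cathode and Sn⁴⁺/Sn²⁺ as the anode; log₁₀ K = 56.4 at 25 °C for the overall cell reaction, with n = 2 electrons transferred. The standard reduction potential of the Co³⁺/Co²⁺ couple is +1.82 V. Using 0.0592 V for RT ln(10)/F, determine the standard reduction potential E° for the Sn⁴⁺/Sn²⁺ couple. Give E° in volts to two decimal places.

+0.15 V

E°cell = (0.0592/n)·log K = (0.0592/2)(56.4) = +1.669 V.
Since Co³⁺/Co²⁺ is the cathode and Sn⁴⁺/Sn²⁺ the anode, E°cell = E°(Co³⁺/Co²⁺) − E°(Sn⁴⁺/Sn²⁺).
So E°(Sn⁴⁺/Sn²⁺) = E°(Co³⁺/Co²⁺) − E°cell = (+1.82) − (+1.669) = +0.15 V.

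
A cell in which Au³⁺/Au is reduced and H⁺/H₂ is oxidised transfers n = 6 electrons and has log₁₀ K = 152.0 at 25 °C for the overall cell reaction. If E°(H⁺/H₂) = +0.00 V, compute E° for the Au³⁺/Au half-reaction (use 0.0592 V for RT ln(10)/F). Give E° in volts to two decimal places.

+1.50 V

E°cell = (0.0592/n)·log K = (0.0592/6)(152.0) = +1.500 V.
Since Au³⁺/Au is the cathode and H⁺/H₂ the anode, E°cell = E°(Au³⁺/Au) − E°(H⁺/H₂).
So E°(Au³⁺/Au) = E°cell + E°(H⁺/H₂) = +1.500 + (+0.00) = +1.50 V.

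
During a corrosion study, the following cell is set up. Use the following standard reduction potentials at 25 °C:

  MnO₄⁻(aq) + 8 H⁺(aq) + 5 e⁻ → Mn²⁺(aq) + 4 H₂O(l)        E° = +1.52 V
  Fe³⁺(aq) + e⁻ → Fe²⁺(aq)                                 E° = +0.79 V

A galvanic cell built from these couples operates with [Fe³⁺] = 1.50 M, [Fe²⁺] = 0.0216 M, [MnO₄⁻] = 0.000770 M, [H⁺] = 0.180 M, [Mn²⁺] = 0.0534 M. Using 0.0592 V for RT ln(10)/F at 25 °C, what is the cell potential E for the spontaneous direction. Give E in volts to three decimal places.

MnO₄⁻/Mn²⁺ is the cathode (higher E°), Fe³⁺/Fe²⁺ the anode: E°cell = +1.52 − (+0.79) = +0.73 V, n = 5.
Overall: MnO₄⁻(aq) + 8 H⁺(aq) + 5 Fe²⁺(aq) → Mn²⁺(aq) + 4 H₂O(l) + 5 Fe³⁺(aq)
Q = [Mn²⁺]·[Fe³⁺]^5 / ([MnO₄⁻]·[H⁺]^8·[Fe²⁺]^5); log Q = 17.007.
E = E° − (0.0592/n) log Q = +0.73 − (0.0592/5)(17.007) = +0.529 V.

+0.529 V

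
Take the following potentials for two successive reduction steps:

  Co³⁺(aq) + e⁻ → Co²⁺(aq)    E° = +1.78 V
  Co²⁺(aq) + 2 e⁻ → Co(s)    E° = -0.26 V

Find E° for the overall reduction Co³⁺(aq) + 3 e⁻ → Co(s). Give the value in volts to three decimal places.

Adding the free-energy changes (−nFE°) of the two steps gives −n₃FE°₃ = −n₁FE°₁ − n₂FE°₂.
E°₃ = (1×+1.78 + 2×-0.26) / 3 = (+1.260) / 3 = +0.420 V.

+0.420 V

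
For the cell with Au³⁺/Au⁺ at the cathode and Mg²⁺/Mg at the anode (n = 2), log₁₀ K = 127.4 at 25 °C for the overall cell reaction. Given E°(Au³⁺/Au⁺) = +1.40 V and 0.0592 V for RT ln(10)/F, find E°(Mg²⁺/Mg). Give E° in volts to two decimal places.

E°cell = (0.0592/n)·log K = (0.0592/2)(127.4) = +3.771 V.
Since Au³⁺/Au⁺ is the cathode and Mg²⁺/Mg the anode, E°cell = E°(Au³⁺/Au⁺) − E°(Mg²⁺/Mg).
So E°(Mg²⁺/Mg) = E°(Au³⁺/Au⁺) − E°cell = (+1.40) − (+3.771) = -2.37 V.

-2.37 V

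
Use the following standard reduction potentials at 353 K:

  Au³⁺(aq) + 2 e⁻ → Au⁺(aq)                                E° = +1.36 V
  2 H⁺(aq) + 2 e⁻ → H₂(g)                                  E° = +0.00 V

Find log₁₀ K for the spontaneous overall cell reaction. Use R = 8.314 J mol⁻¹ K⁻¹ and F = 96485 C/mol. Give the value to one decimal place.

38.8

Cathode: Au³⁺/Au⁺; anode: H⁺/H₂. E°cell = (+1.36) − (+0.00) = +1.36 V, with n = 2.
ΔG° = −nFE° = −RT ln K, so ln K = nFE°/(RT) = (2)(96485)(+1.36) / ((8.314)(353)) = 89.422.
log₁₀ K = 89.422 / ln 10 = 38.8.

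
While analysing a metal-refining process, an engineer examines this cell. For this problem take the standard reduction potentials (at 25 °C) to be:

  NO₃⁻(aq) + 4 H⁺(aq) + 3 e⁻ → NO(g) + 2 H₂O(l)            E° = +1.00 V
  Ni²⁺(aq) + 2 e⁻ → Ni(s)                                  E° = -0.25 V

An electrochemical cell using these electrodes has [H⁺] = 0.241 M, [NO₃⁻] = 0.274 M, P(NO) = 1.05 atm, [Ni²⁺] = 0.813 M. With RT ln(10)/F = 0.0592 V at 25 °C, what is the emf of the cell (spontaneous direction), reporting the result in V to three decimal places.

NO₃⁻/NO is the cathode (higher E°), Ni²⁺/Ni the anode: E°cell = +1.00 − (-0.25) = +1.25 V, n = 6.
Overall: 2 NO₃⁻(aq) + 8 H⁺(aq) + 3 Ni(s) → 2 NO(g) + 4 H₂O(l) + 3 Ni²⁺(aq)
Q = P(NO)^2·[Ni²⁺]^3 / ([NO₃⁻]^2·[H⁺]^8); log Q = 5.841.
E = E° − (0.0592/n) log Q = +1.25 − (0.0592/6)(5.841) = +1.192 V.

+1.192 V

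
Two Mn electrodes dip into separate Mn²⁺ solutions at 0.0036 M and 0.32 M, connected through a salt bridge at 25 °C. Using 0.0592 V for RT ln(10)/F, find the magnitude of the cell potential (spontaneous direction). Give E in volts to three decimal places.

+0.058 V

For a concentration cell E°cell = 0. The 0.32 M side is the cathode (reduction is favoured where [Mn²⁺] is higher).
With n = 2, E = −(0.0592/2) log([Mn²⁺]ₐₙ/[Mn²⁺]꜀ₐₜ) = −(0.0592/2) log(0.0036/0.32) = −(0.0592/2)(-1.949) = +0.058 V.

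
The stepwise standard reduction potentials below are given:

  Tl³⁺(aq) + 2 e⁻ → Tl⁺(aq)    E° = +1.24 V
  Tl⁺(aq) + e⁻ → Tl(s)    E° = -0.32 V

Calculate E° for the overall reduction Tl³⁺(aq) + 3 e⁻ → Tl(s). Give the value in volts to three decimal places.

Standard free energies of sequential steps add: ΔG°₃ = ΔG°₁ + ΔG°₂, so n₃E°₃ = n₁E°₁ + n₂E°₂.
E°₃ = (2×+1.24 + 1×-0.32) / 3 = (+2.160) / 3 = +0.720 V.

+0.720 V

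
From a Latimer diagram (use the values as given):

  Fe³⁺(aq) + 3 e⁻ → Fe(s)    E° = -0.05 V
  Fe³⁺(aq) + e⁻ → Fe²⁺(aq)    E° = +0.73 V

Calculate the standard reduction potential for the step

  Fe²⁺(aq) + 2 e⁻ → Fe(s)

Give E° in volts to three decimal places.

Sequential free energies add, so n₃E°₃ = n₁E°₁ + n₂E°₂.
With n₃ = 3, and the known step contributing 1×(+0.73) V, the unknown satisfies 2·E° = 3×(-0.05) − 1×(+0.73) = -0.880.
E° = -0.880 / 2 = -0.440 V.

-0.440 V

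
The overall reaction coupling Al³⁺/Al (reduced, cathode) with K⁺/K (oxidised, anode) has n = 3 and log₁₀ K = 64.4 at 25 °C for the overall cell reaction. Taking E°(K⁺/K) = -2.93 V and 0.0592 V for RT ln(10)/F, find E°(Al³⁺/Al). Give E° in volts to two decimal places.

E°cell = (0.0592/n)·log K = (0.0592/3)(64.4) = +1.271 V.
Since Al³⁺/Al is the cathode and K⁺/K the anode, E°cell = E°(Al³⁺/Al) − E°(K⁺/K).
So E°(Al³⁺/Al) = E°cell + E°(K⁺/K) = +1.271 + (-2.93) = -1.66 V.

-1.66 V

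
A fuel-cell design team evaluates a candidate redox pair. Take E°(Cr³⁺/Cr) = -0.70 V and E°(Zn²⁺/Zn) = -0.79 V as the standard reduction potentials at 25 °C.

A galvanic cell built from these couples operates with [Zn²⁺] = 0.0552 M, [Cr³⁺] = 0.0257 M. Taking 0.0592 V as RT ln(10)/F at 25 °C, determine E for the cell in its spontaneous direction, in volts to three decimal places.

+0.096 V

Cr³⁺/Cr is the cathode (higher E°), Zn²⁺/Zn the anode: E°cell = -0.70 − (-0.79) = +0.09 V, n = 6.
Overall: 2 Cr³⁺(aq) + 3 Zn(s) → 2 Cr(s) + 3 Zn²⁺(aq)
Q = [Zn²⁺]^3 / ([Cr³⁺]^2); log Q = -0.594.
E = E° − (0.0592/n) log Q = +0.09 − (0.0592/6)(-0.594) = +0.096 V.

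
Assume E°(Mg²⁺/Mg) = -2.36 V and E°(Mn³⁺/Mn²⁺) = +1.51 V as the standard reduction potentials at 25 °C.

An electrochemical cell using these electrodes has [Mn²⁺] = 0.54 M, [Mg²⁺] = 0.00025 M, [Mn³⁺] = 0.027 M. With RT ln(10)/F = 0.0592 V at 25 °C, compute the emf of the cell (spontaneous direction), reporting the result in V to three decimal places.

Mn³⁺/Mn²⁺ is the cathode (higher E°), Mg²⁺/Mg the anode: E°cell = +1.51 − (-2.36) = +3.87 V, n = 2.
Overall: 2 Mn³⁺(aq) + Mg(s) → 2 Mn²⁺(aq) + Mg²⁺(aq)
Q = [Mn²⁺]^2·[Mg²⁺] / ([Mn³⁺]^2); log Q = -1.000.
E = E° − (0.0592/n) log Q = +3.87 − (0.0592/2)(-1.000) = +3.900 V.

+3.900 V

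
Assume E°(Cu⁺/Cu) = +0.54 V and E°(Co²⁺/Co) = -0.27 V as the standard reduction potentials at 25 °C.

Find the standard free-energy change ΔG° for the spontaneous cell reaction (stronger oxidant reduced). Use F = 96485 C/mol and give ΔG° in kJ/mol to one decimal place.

-156.3 kJ/mol

Cu⁺/Cu (E° = +0.54 V) is the cathode; Co²⁺/Co (E° = -0.27 V) is the anode, so E°cell = +0.81 V.
Balancing electrons gives n = 2 (lcm of 1 and 2).
ΔG° = −nFE° = −(2)(96485)(+0.81) = -156,306 J = -156.3 kJ/mol.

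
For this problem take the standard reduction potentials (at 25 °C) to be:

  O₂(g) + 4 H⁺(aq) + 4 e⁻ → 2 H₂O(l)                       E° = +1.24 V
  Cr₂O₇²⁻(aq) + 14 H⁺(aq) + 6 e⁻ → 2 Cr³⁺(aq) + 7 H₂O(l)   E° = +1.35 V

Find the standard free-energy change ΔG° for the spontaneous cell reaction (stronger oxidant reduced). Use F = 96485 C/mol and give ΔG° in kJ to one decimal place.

-127.4 kJ

Cr₂O₇²⁻/Cr³⁺ (E° = +1.35 V) is the cathode; O₂/H₂O (E° = +1.24 V) is the anode, so E°cell = +0.11 V.
Balancing electrons gives n = 12 (lcm of 6 and 4).
ΔG° = −nFE° = −(12)(96485)(+0.11) = -127,360 J = -127.4 kJ.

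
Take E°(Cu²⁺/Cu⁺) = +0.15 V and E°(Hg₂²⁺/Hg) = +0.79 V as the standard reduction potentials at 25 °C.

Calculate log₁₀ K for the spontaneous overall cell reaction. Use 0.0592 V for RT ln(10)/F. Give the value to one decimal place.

Cathode: Hg₂²⁺/Hg; anode: Cu²⁺/Cu⁺. E°cell = +0.64 V, n = 2.
log K = nE°cell / 0.0592 = (2)(+0.64) / 0.0592 = 21.6.

21.6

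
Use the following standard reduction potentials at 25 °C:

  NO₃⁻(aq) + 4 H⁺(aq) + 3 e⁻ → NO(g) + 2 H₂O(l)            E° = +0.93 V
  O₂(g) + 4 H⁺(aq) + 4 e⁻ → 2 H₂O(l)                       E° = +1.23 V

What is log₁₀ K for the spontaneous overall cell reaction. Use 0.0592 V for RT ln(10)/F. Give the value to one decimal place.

60.8

Cathode: O₂/H₂O; anode: NO₃⁻/NO. E°cell = +0.30 V, n = 12.
log K = nE°cell / 0.0592 = (12)(+0.30) / 0.0592 = 60.8.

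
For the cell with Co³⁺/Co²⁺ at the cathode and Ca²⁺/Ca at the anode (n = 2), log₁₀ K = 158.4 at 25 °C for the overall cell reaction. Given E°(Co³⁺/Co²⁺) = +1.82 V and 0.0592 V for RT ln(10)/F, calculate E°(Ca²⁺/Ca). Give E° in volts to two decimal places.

-2.87 V

E°cell = (0.0592/n)·log K = (0.0592/2)(158.4) = +4.689 V.
Since Co³⁺/Co²⁺ is the cathode and Ca²⁺/Ca the anode, E°cell = E°(Co³⁺/Co²⁺) − E°(Ca²⁺/Ca).
So E°(Ca²⁺/Ca) = E°(Co³⁺/Co²⁺) − E°cell = (+1.82) − (+4.689) = -2.87 V.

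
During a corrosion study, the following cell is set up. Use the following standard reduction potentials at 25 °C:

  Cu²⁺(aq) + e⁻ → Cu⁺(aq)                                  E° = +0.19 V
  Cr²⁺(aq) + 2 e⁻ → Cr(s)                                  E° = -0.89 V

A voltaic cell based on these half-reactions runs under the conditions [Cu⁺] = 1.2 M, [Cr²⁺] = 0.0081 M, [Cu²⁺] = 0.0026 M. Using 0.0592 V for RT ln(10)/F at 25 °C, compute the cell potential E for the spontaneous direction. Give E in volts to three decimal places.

Cu²⁺/Cu⁺ is the cathode (higher E°), Cr²⁺/Cr the anode: E°cell = +0.19 − (-0.89) = +1.08 V, n = 2.
Overall: 2 Cu²⁺(aq) + Cr(s) → 2 Cu⁺(aq) + Cr²⁺(aq)
Q = [Cu⁺]^2·[Cr²⁺] / ([Cu²⁺]^2); log Q = 3.237.
E = E° − (0.0592/n) log Q = +1.08 − (0.0592/2)(3.237) = +0.984 V.

+0.984 V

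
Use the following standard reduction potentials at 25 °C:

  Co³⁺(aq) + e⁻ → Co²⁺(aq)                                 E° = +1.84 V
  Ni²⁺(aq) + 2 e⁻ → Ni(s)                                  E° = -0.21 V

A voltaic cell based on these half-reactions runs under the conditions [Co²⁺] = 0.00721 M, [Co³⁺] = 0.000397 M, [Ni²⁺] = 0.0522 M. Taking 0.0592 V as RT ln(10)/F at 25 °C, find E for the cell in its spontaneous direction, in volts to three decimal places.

+2.013 V

Co³⁺/Co²⁺ is the cathode (higher E°), Ni²⁺/Ni the anode: E°cell = +1.84 − (-0.21) = +2.05 V, n = 2.
Overall: 2 Co³⁺(aq) + Ni(s) → 2 Co²⁺(aq) + Ni²⁺(aq)
Q = [Co²⁺]^2·[Ni²⁺] / ([Co³⁺]^2); log Q = 1.236.
E = E° − (0.0592/n) log Q = +2.05 − (0.0592/2)(1.236) = +2.013 V.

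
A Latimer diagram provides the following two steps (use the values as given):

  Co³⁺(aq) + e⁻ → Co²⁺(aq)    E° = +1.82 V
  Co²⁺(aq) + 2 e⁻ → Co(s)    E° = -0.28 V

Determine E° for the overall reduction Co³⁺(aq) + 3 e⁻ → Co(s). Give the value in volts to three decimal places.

Since ΔG° = −nFE° is additive over sequential reductions, n₃E°₃ = n₁E°₁ + n₂E°₂.
E°₃ = (1×+1.82 + 2×-0.28) / 3 = (+1.260) / 3 = +0.420 V.

+0.420 V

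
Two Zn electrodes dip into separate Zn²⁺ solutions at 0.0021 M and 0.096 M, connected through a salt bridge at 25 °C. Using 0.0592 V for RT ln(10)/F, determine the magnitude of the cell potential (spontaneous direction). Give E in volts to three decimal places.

For a concentration cell E°cell = 0. The 0.096 M side is the cathode (reduction is favoured where [Zn²⁺] is higher).
With n = 2, E = −(0.0592/2) log([Zn²⁺]ₐₙ/[Zn²⁺]꜀ₐₜ) = −(0.0592/2) log(0.0021/0.096) = −(0.0592/2)(-1.660) = +0.049 V.

+0.049 V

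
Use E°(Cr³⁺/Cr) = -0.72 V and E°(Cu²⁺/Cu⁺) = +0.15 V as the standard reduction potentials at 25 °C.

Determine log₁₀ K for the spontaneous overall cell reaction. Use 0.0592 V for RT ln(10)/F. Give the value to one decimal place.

44.1

Cathode: Cu²⁺/Cu⁺; anode: Cr³⁺/Cr. E°cell = +0.87 V, n = 3.
log K = nE°cell / 0.0592 = (3)(+0.87) / 0.0592 = 44.1.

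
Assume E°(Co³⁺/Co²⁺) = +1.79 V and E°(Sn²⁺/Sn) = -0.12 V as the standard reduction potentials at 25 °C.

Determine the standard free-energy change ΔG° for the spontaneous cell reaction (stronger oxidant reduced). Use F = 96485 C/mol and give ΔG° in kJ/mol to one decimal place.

Co³⁺/Co²⁺ (E° = +1.79 V) is the cathode; Sn²⁺/Sn (E° = -0.12 V) is the anode, so E°cell = +1.91 V.
Balancing electrons gives n = 2 (lcm of 1 and 2).
ΔG° = −nFE° = −(2)(96485)(+1.91) = -368,573 J = -368.6 kJ/mol.

-368.6 kJ/mol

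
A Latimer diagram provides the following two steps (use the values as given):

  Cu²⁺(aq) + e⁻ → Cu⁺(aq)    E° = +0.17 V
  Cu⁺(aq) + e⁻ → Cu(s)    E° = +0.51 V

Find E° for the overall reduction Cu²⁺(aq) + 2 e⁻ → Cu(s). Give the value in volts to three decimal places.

+0.340 V

Standard free energies of sequential steps add: ΔG°₃ = ΔG°₁ + ΔG°₂, so n₃E°₃ = n₁E°₁ + n₂E°₂.
E°₃ = (1×+0.17 + 1×+0.51) / 2 = (+0.680) / 2 = +0.340 V.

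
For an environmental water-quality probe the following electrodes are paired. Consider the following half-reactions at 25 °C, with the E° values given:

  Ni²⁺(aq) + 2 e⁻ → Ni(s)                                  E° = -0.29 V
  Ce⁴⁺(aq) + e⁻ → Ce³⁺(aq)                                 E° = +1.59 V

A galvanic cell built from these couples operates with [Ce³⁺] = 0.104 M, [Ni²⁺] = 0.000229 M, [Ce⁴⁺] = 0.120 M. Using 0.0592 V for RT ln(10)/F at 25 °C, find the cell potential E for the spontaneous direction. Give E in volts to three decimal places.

Ce⁴⁺/Ce³⁺ is the cathode (higher E°), Ni²⁺/Ni the anode: E°cell = +1.59 − (-0.29) = +1.88 V, n = 2.
Overall: 2 Ce⁴⁺(aq) + Ni(s) → 2 Ce³⁺(aq) + Ni²⁺(aq)
Q = [Ce³⁺]^2·[Ni²⁺] / ([Ce⁴⁺]^2); log Q = -3.764.
E = E° − (0.0592/n) log Q = +1.88 − (0.0592/2)(-3.764) = +1.991 V.

+1.991 V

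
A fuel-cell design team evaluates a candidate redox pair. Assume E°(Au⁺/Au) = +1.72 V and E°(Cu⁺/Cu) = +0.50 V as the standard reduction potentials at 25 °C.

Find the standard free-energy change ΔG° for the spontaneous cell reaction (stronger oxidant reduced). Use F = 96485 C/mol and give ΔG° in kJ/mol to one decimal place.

-117.7 kJ/mol

Au⁺/Au (E° = +1.72 V) is the cathode; Cu⁺/Cu (E° = +0.50 V) is the anode, so E°cell = +1.22 V.
Balancing electrons gives n = 1 (lcm of 1 and 1).
ΔG° = −nFE° = −(1)(96485)(+1.22) = -117,712 J = -117.7 kJ/mol.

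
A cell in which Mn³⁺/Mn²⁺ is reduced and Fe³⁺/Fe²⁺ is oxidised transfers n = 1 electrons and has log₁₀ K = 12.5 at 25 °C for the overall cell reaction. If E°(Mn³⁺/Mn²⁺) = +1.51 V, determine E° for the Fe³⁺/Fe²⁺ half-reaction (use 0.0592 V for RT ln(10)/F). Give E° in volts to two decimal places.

E°cell = (0.0592/n)·log K = (0.0592/1)(12.5) = +0.740 V.
Since Mn³⁺/Mn²⁺ is the cathode and Fe³⁺/Fe²⁺ the anode, E°cell = E°(Mn³⁺/Mn²⁺) − E°(Fe³⁺/Fe²⁺).
So E°(Fe³⁺/Fe²⁺) = E°(Mn³⁺/Mn²⁺) − E°cell = (+1.51) − (+0.740) = +0.77 V.

+0.77 V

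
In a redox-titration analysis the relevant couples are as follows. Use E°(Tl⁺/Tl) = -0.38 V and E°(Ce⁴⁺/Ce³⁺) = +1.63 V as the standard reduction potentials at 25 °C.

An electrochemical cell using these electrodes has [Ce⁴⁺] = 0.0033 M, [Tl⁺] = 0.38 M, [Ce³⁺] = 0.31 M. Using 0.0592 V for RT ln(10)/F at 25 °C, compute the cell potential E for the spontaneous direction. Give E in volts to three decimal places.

Ce⁴⁺/Ce³⁺ is the cathode (higher E°), Tl⁺/Tl the anode: E°cell = +1.63 − (-0.38) = +2.01 V, n = 1.
Overall: Ce⁴⁺(aq) + Tl(s) → Ce³⁺(aq) + Tl⁺(aq)
Q = [Ce³⁺]·[Tl⁺] / ([Ce⁴⁺]); log Q = 1.553.
E = E° − (0.0592/n) log Q = +2.01 − (0.0592/1)(1.553) = +1.918 V.

+1.918 V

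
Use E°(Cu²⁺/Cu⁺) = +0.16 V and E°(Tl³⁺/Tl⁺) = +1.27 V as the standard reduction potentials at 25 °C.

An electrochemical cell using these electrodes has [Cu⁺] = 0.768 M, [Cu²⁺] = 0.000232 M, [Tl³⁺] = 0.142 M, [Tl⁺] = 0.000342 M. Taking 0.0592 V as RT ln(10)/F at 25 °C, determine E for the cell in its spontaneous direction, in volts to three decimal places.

+1.396 V

Tl³⁺/Tl⁺ is the cathode (higher E°), Cu²⁺/Cu⁺ the anode: E°cell = +1.27 − (+0.16) = +1.11 V, n = 2.
Overall: Tl³⁺(aq) + 2 Cu⁺(aq) → Tl⁺(aq) + 2 Cu²⁺(aq)
Q = [Tl⁺]·[Cu²⁺]^2 / ([Tl³⁺]·[Cu⁺]^2); log Q = -9.658.
E = E° − (0.0592/n) log Q = +1.11 − (0.0592/2)(-9.658) = +1.396 V.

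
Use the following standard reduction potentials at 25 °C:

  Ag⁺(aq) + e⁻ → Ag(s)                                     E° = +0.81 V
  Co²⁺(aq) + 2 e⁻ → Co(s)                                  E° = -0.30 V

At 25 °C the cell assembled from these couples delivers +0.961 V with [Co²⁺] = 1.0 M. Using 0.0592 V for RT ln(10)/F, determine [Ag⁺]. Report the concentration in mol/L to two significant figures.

0.0030 M

Ag⁺/Ag is the cathode, Co²⁺/Co the anode: E°cell = +1.11 V, n = 2.
Overall reaction: 2 Ag⁺(aq) + Co(s) → 2 Ag(s) + Co²⁺(aq); Q = [Co²⁺]^1/[Ag⁺]^2.
From E = E° − (0.0592/n) log Q: log Q = (E° − E)·n/0.0592 = (+1.11 − (+0.961))·2/0.0592 = 5.0338.
So 2·log[Ag⁺] = 1·log(1) − log Q = 0.0000 − (5.0338) = -5.0338; log[Ag⁺] = -5.0338 / 2 = -2.5169; [Ag⁺] = 10^(-2.5169) ≈ 0.0030 M.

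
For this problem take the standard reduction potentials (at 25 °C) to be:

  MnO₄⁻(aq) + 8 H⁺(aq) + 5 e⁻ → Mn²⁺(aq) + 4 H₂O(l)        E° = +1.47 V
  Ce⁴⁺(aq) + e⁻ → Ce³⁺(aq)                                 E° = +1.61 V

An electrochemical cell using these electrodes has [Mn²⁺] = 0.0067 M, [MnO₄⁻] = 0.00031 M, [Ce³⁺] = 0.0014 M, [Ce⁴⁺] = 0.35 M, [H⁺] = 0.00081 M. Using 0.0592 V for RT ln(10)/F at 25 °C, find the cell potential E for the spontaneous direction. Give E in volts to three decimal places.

Ce⁴⁺/Ce³⁺ is the cathode (higher E°), MnO₄⁻/Mn²⁺ the anode: E°cell = +1.61 − (+1.47) = +0.14 V, n = 5.
Overall: 5 Ce⁴⁺(aq) + Mn²⁺(aq) + 4 H₂O(l) → 5 Ce³⁺(aq) + MnO₄⁻(aq) + 8 H⁺(aq)
Q = [Ce³⁺]^5·[MnO₄⁻]·[H⁺]^8 / ([Ce⁴⁺]^5·[Mn²⁺]); log Q = -38.057.
E = E° − (0.0592/n) log Q = +0.14 − (0.0592/5)(-38.057) = +0.591 V.

+0.591 V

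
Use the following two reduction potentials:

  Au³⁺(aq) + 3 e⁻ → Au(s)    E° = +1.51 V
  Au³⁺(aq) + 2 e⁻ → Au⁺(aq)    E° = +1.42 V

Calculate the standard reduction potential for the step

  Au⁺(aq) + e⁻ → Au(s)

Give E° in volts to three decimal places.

+1.690 V

Sequential free energies add, so n₃E°₃ = n₁E°₁ + n₂E°₂.
With n₃ = 3, and the known step contributing 2×(+1.42) V, the unknown satisfies 1·E° = 3×(+1.51) − 2×(+1.42) = +1.690.
E° = +1.690 / 1 = +1.690 V.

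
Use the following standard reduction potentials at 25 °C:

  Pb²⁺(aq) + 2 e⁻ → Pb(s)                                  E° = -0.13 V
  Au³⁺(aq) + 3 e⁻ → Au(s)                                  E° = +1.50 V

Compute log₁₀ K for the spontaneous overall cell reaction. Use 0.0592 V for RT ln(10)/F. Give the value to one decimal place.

165.2

Cathode: Au³⁺/Au; anode: Pb²⁺/Pb. E°cell = +1.63 V, n = 6.
log K = nE°cell / 0.0592 = (6)(+1.63) / 0.0592 = 165.2.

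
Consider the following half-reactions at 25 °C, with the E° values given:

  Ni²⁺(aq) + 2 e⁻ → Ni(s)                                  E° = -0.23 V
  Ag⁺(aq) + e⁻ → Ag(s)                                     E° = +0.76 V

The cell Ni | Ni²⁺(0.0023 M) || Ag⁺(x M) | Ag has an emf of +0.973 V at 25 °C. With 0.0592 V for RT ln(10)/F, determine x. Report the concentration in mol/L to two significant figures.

Ag⁺/Ag is the cathode, Ni²⁺/Ni the anode: E°cell = +0.99 V, n = 2.
Overall reaction: 2 Ag⁺(aq) + Ni(s) → 2 Ag(s) + Ni²⁺(aq); Q = [Ni²⁺]^1/[Ag⁺]^2.
From E = E° − (0.0592/n) log Q: log Q = (E° − E)·n/0.0592 = (+0.99 − (+0.973))·2/0.0592 = 0.5743.
So 2·log[Ag⁺] = 1·log(0.0023) − log Q = -2.6383 − (0.5743) = -3.2126; log[Ag⁺] = -3.2126 / 2 = -1.6063; [Ag⁺] = 10^(-1.6063) ≈ 0.025 M.

0.025 M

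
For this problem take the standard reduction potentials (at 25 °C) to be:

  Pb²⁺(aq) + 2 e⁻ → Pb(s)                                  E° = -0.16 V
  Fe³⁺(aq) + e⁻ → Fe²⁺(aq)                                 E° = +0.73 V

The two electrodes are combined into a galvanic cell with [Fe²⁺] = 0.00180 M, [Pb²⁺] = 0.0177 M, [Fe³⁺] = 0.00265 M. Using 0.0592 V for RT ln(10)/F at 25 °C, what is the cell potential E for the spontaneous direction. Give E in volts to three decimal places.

Fe³⁺/Fe²⁺ is the cathode (higher E°), Pb²⁺/Pb the anode: E°cell = +0.73 − (-0.16) = +0.89 V, n = 2.
Overall: 2 Fe³⁺(aq) + Pb(s) → 2 Fe²⁺(aq) + Pb²⁺(aq)
Q = [Fe²⁺]^2·[Pb²⁺] / ([Fe³⁺]^2); log Q = -2.088.
E = E° − (0.0592/n) log Q = +0.89 − (0.0592/2)(-2.088) = +0.952 V.

+0.952 V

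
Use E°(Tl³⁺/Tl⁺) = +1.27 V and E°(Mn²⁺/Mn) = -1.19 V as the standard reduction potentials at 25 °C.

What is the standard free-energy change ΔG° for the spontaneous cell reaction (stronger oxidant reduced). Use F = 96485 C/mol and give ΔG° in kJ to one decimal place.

Tl³⁺/Tl⁺ (E° = +1.27 V) is the cathode; Mn²⁺/Mn (E° = -1.19 V) is the anode, so E°cell = +2.46 V.
Balancing electrons gives n = 2 (lcm of 2 and 2).
ΔG° = −nFE° = −(2)(96485)(+2.46) = -474,706 J = -474.7 kJ.

-474.7 kJ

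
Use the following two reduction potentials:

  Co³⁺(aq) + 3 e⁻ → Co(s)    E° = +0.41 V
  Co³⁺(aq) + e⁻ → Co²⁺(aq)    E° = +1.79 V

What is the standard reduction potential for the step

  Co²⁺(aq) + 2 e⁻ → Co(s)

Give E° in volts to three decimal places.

-0.280 V

Sequential free energies add, so n₃E°₃ = n₁E°₁ + n₂E°₂.
With n₃ = 3, and the known step contributing 1×(+1.79) V, the unknown satisfies 2·E° = 3×(+0.41) − 1×(+1.79) = -0.560.
E° = -0.560 / 2 = -0.280 V.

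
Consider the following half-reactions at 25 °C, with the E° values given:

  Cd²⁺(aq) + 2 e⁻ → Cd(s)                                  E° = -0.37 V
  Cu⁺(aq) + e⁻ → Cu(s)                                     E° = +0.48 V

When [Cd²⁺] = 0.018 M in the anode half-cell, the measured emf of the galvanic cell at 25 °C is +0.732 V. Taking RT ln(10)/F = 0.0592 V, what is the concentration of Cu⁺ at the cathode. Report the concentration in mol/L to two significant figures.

0.0014 M

Cu⁺/Cu is the cathode, Cd²⁺/Cd the anode: E°cell = +0.85 V, n = 2.
Overall reaction: 2 Cu⁺(aq) + Cd(s) → 2 Cu(s) + Cd²⁺(aq); Q = [Cd²⁺]^1/[Cu⁺]^2.
From E = E° − (0.0592/n) log Q: log Q = (E° − E)·n/0.0592 = (+0.85 − (+0.732))·2/0.0592 = 3.9865.
So 2·log[Cu⁺] = 1·log(0.018) − log Q = -1.7447 − (3.9865) = -5.7312; log[Cu⁺] = -5.7312 / 2 = -2.8656; [Cu⁺] = 10^(-2.8656) ≈ 0.0014 M.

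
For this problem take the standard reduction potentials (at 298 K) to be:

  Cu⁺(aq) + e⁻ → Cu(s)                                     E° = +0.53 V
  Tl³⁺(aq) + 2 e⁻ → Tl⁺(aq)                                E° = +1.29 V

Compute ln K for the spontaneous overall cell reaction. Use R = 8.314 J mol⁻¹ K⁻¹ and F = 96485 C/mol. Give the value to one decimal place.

59.2

Cathode: Tl³⁺/Tl⁺; anode: Cu⁺/Cu. E°cell = (+1.29) − (+0.53) = +0.76 V, with n = 2.
ΔG° = −nFE° = −RT ln K, so ln K = nFE°/(RT) = (2)(96485)(+0.76) / ((8.314)(298)) = 59.194.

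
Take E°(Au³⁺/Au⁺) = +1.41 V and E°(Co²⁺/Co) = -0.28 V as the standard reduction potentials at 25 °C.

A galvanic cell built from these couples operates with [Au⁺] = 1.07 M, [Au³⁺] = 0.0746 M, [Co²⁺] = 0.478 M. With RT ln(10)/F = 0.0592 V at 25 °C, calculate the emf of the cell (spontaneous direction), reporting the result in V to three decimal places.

+1.665 V

Au³⁺/Au⁺ is the cathode (higher E°), Co²⁺/Co the anode: E°cell = +1.41 − (-0.28) = +1.69 V, n = 2.
Overall: Au³⁺(aq) + Co(s) → Au⁺(aq) + Co²⁺(aq)
Q = [Au⁺]·[Co²⁺] / ([Au³⁺]); log Q = 0.836.
E = E° − (0.0592/n) log Q = +1.69 − (0.0592/2)(0.836) = +1.665 V.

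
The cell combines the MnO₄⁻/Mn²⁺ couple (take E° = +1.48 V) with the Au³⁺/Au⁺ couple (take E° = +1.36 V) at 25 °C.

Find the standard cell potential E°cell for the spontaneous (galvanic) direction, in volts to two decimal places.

+0.12 V

The MnO₄⁻/Mn²⁺ couple has the higher reduction potential, so it is the cathode; Au³⁺/Au⁺ is oxidised at the anode.
E°cell = E°(cathode) − E°(anode) = (+1.48) − (+1.36) = +0.12 V.
Since E°cell > 0, the reaction is spontaneous under standard conditions.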